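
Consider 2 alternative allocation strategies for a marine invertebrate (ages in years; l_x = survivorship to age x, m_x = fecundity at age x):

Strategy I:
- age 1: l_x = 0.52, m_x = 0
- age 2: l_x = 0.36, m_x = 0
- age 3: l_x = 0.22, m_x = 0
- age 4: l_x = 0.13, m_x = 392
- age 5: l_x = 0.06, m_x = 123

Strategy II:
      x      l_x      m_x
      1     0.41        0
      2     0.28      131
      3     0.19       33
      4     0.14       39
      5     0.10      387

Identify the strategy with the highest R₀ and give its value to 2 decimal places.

Strategy I: R₀ = 0.52×0 + 0.36×0 + 0.22×0 + 0.13×392 + 0.06×123 = 58.3400
Strategy II: R₀ = 0.41×0 + 0.28×131 + 0.19×33 + 0.14×39 + 0.10×387 = 87.1100
Highest R₀: strategy II with 87.1100.

87.11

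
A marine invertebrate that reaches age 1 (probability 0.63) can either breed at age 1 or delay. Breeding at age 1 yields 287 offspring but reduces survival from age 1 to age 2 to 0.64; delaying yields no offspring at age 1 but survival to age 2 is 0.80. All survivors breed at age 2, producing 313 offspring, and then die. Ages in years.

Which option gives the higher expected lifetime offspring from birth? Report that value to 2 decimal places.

307.01

breed at age 1: R₀ = 0.63 × (287 + 0.64 × 313) = 0.63 × 487.3200 = 307.0116
delay to age 2: R₀ = 0.63 × (0.80 × 313) = 0.63 × 250.4000 = 157.7520
Higher: breed at age 1 (307.0116).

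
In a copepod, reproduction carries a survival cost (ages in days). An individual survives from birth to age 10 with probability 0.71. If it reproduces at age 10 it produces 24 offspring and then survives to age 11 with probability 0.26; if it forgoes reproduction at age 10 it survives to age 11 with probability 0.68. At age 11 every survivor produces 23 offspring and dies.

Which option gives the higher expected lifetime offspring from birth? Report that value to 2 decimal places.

21.29

breed at age 10: R₀ = 0.71 × (24 + 0.26 × 23) = 0.71 × 29.9800 = 21.2858
delay to age 11: R₀ = 0.71 × (0.68 × 23) = 0.71 × 15.6400 = 11.1044
Higher: breed at age 10 (21.2858).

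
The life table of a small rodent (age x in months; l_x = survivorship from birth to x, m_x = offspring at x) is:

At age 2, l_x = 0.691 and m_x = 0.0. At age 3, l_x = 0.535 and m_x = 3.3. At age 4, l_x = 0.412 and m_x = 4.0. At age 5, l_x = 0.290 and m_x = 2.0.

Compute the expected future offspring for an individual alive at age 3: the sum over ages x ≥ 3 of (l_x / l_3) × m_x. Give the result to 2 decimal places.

7.46

l_3 = 0.535. Conditional survival from age 3 to x is l_x / l_3.
  x=3: (0.535/0.535) × 3.3 = 3.3000
  x=4: (0.412/0.535) × 4.0 = 3.0804
  x=5: (0.290/0.535) × 2.0 = 1.0841
Sum = 3.3000 + 3.0804 + 1.0841 = 7.4645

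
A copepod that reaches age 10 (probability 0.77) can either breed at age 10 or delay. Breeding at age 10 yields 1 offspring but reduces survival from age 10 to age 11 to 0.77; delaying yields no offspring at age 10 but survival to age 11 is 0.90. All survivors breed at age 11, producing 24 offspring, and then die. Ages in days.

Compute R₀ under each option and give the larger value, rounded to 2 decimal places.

breed at age 10: R₀ = 0.77 × (1 + 0.77 × 24) = 0.77 × 19.4800 = 14.9996
delay to age 11: R₀ = 0.77 × (0.90 × 24) = 0.77 × 21.6000 = 16.6320
Higher: delay to age 11 (16.6320).

16.63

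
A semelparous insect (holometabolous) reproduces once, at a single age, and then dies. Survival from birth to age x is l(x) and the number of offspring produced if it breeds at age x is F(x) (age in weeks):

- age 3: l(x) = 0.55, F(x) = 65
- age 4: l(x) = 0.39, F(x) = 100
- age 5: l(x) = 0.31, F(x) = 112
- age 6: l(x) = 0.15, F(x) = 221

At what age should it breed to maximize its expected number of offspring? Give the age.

4

Expected offspring if breeding at age x = l(x) × F(x):
  age 3: 0.55 × 65 = 35.750
  age 4: 0.39 × 100 = 39.000
  age 5: 0.31 × 112 = 34.720
  age 6: 0.15 × 221 = 33.150
Maximum at age 4 (39.000).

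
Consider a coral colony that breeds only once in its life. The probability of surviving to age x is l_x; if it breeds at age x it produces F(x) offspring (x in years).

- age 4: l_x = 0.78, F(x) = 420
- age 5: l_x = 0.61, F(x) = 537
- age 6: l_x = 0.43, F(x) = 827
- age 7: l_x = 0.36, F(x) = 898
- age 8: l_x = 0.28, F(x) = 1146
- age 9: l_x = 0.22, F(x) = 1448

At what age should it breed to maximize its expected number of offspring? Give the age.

6

Expected offspring if breeding at age x = l_x × F(x):
  age 4: 0.78 × 420 = 327.600
  age 5: 0.61 × 537 = 327.570
  age 6: 0.43 × 827 = 355.610
  age 7: 0.36 × 898 = 323.280
  age 8: 0.28 × 1146 = 320.880
  age 9: 0.22 × 1448 = 318.560
Maximum at age 6 (355.610).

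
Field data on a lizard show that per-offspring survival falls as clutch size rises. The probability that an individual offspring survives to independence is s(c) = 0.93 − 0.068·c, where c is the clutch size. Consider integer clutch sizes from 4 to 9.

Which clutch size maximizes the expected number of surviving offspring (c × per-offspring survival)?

Expected surviving offspring = c × s(c):
  c=4: 4 × 0.658 = 2.632
  c=5: 5 × 0.590 = 2.950
  c=6: 6 × 0.522 = 3.132
  c=7: 7 × 0.454 = 3.178
  c=8: 8 × 0.386 = 3.088
  c=9: 9 × 0.318 = 2.862
Maximum at c = 7 (3.178 surviving offspring).

7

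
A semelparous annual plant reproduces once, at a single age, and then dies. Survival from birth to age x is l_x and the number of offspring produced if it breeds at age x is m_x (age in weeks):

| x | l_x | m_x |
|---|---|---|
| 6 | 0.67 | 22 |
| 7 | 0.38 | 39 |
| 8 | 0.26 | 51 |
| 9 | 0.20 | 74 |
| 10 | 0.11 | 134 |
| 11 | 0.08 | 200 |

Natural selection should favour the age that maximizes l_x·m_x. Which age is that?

Expected offspring if breeding at age x = l_x × m_x:
  age 6: 0.67 × 22 = 14.740
  age 7: 0.38 × 39 = 14.820
  age 8: 0.26 × 51 = 13.260
  age 9: 0.20 × 74 = 14.800
  age 10: 0.11 × 134 = 14.740
  age 11: 0.08 × 200 = 16.000
Maximum at age 11 (16.000).

11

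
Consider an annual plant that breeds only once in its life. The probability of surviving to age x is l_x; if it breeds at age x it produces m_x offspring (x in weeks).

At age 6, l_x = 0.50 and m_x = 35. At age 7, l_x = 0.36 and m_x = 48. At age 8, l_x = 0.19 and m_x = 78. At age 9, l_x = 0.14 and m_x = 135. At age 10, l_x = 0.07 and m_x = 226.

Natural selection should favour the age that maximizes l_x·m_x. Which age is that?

9

Expected offspring if breeding at age x = l_x × m_x:
  age 6: 0.50 × 35 = 17.500
  age 7: 0.36 × 48 = 17.280
  age 8: 0.19 × 78 = 14.820
  age 9: 0.14 × 135 = 18.900
  age 10: 0.07 × 226 = 15.820
Maximum at age 9 (18.900).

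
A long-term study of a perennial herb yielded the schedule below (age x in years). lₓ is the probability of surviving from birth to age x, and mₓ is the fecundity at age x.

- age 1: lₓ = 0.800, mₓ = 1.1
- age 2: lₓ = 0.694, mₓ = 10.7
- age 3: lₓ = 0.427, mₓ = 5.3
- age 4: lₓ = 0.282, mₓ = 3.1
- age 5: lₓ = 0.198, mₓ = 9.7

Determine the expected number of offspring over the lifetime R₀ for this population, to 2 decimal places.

13.36

R₀ = Σ lₓ mₓ:
  age 1: 0.800 × 1.1 = 0.8800
  age 2: 0.694 × 10.7 = 7.4258
  age 3: 0.427 × 5.3 = 2.2631
  age 4: 0.282 × 3.1 = 0.8742
  age 5: 0.198 × 9.7 = 1.9206
R₀ = 0.8800 + 7.4258 + 2.2631 + 0.8742 + 1.9206 = 13.3637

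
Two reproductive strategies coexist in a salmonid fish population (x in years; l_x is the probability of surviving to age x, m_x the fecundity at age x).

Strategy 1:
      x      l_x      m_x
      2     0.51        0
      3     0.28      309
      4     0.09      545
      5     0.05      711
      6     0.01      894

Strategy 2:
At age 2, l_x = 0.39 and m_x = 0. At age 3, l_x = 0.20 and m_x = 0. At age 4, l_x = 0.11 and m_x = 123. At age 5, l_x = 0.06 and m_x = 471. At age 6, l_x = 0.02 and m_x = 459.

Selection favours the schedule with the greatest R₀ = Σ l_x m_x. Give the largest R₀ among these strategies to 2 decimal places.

180.06

Strategy 1: R₀ = 0.51×0 + 0.28×309 + 0.09×545 + 0.05×711 + 0.01×894 = 180.0600
Strategy 2: R₀ = 0.39×0 + 0.20×0 + 0.11×123 + 0.06×471 + 0.02×459 = 50.9700
Highest R₀: strategy 1 with 180.0600.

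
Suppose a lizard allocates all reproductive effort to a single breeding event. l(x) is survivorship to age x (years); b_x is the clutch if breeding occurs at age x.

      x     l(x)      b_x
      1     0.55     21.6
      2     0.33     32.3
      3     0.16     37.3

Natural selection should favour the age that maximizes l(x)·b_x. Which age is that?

1

Expected offspring if breeding at age x = l(x) × b_x:
  age 1: 0.55 × 21.6 = 11.880
  age 2: 0.33 × 32.3 = 10.659
  age 3: 0.16 × 37.3 = 5.968
Maximum at age 1 (11.880).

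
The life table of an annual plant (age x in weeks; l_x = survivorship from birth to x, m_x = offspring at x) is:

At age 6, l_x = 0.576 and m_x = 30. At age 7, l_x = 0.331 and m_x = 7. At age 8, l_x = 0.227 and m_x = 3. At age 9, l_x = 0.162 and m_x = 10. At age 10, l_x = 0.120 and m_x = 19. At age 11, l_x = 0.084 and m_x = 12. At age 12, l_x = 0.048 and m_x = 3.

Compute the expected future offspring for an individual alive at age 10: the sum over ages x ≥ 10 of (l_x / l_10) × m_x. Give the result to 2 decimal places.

28.60

l_10 = 0.120. Conditional survival from age 10 to x is l_x / l_10.
  x=10: (0.120/0.120) × 19 = 19.0000
  x=11: (0.084/0.120) × 12 = 8.4000
  x=12: (0.048/0.120) × 3 = 1.2000
Sum = 19.0000 + 8.4000 + 1.2000 = 28.6000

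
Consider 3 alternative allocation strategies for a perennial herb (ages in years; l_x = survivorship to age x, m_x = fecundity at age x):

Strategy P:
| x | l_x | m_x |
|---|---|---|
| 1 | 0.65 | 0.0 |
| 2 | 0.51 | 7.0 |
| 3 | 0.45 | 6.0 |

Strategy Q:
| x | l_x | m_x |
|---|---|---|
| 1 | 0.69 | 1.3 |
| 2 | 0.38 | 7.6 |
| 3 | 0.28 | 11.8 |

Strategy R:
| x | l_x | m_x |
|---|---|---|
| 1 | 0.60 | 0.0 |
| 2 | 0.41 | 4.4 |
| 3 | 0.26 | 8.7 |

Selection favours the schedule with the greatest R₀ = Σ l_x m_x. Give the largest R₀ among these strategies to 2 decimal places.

Strategy P: R₀ = 0.65×0.0 + 0.51×7.0 + 0.45×6.0 = 6.2700
Strategy Q: R₀ = 0.69×1.3 + 0.38×7.6 + 0.28×11.8 = 7.0890
Strategy R: R₀ = 0.60×0.0 + 0.41×4.4 + 0.26×8.7 = 4.0660
Highest R₀: strategy Q with 7.0890.

7.09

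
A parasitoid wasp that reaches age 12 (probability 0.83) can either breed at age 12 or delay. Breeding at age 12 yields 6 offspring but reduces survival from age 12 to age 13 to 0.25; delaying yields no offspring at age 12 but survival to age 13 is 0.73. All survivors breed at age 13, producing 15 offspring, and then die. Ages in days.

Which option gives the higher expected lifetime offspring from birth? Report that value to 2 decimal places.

breed at age 12: R₀ = 0.83 × (6 + 0.25 × 15) = 0.83 × 9.7500 = 8.0925
delay to age 13: R₀ = 0.83 × (0.73 × 15) = 0.83 × 10.9500 = 9.0885
Higher: delay to age 13 (9.0885).

9.09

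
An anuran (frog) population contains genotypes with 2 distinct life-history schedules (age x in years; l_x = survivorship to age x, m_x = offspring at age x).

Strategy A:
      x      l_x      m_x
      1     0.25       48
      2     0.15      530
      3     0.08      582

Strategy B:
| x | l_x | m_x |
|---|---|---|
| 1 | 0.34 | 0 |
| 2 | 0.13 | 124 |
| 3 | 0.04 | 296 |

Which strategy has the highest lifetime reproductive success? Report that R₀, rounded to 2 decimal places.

138.06

Strategy A: R₀ = 0.25×48 + 0.15×530 + 0.08×582 = 138.0600
Strategy B: R₀ = 0.34×0 + 0.13×124 + 0.04×296 = 27.9600
Highest R₀: strategy A with 138.0600.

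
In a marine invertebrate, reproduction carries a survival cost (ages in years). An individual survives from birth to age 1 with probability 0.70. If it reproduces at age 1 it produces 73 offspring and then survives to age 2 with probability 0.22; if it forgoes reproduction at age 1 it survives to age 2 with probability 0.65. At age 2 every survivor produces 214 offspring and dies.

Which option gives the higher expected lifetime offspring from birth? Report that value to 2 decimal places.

97.37

breed at age 1: R₀ = 0.70 × (73 + 0.22 × 214) = 0.70 × 120.0800 = 84.0560
delay to age 2: R₀ = 0.70 × (0.65 × 214) = 0.70 × 139.1000 = 97.3700
Higher: delay to age 2 (97.3700).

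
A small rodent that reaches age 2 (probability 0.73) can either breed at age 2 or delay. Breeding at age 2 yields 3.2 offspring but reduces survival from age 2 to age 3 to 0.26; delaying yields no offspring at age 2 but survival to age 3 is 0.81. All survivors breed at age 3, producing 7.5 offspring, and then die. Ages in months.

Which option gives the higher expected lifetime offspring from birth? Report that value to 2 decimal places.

breed at age 2: R₀ = 0.73 × (3.2 + 0.26 × 7.5) = 0.73 × 5.1500 = 3.7595
delay to age 3: R₀ = 0.73 × (0.81 × 7.5) = 0.73 × 6.0750 = 4.4348
Higher: delay to age 3 (4.4348).

4.43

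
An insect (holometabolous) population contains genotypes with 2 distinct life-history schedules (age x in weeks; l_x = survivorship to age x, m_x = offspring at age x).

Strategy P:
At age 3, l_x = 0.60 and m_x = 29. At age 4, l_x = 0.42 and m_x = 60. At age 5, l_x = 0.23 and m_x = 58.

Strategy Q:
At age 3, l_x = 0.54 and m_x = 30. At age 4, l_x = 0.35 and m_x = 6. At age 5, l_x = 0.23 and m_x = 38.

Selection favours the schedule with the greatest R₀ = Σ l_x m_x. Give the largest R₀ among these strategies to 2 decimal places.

Strategy P: R₀ = 0.60×29 + 0.42×60 + 0.23×58 = 55.9400
Strategy Q: R₀ = 0.54×30 + 0.35×6 + 0.23×38 = 27.0400
Highest R₀: strategy P with 55.9400.

55.94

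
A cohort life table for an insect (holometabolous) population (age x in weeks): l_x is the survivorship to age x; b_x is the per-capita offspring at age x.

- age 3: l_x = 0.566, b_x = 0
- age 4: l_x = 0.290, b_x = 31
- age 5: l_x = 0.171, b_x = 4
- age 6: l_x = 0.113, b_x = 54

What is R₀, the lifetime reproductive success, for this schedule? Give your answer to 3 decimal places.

15.776

R₀ = Σ l_x b_x:
  age 3: 0.566 × 0 = 0.0000
  age 4: 0.290 × 31 = 8.9900
  age 5: 0.171 × 4 = 0.6840
  age 6: 0.113 × 54 = 6.1020
R₀ = 0.0000 + 8.9900 + 0.6840 + 6.1020 = 15.7760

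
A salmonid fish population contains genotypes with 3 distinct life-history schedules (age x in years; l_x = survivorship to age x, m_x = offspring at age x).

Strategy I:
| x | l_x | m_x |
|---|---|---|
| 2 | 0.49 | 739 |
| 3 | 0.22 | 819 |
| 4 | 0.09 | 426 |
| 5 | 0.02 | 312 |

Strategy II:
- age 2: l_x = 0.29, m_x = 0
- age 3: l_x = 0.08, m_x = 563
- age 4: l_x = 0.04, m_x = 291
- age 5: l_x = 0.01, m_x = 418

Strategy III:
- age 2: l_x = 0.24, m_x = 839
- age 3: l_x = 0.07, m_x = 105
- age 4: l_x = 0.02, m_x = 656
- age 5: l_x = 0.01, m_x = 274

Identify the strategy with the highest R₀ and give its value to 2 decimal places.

Strategy I: R₀ = 0.49×739 + 0.22×819 + 0.09×426 + 0.02×312 = 586.8700
Strategy II: R₀ = 0.29×0 + 0.08×563 + 0.04×291 + 0.01×418 = 60.8600
Strategy III: R₀ = 0.24×839 + 0.07×105 + 0.02×656 + 0.01×274 = 224.5700
Highest R₀: strategy I with 586.8700.

586.87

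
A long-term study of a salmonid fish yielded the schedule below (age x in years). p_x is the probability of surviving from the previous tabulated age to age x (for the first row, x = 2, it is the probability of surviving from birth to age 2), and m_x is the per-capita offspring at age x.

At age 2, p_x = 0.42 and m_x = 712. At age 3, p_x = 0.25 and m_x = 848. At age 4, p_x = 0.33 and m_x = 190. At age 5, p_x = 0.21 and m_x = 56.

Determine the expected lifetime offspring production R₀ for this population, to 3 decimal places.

395.071

Survivorship from birth: l_x = p_2·p_3·…·p_x.
  l_2 = 0.42000
  l_3 = 0.10500
  l_4 = 0.03465
  l_5 = 0.00728
R₀ = Σ l_x m_x:
  age 2: 0.42000 × 712 = 299.0400
  age 3: 0.10500 × 848 = 89.0400
  age 4: 0.03465 × 190 = 6.5835
  age 5: 0.00728 × 56 = 0.4077
R₀ = 299.0400 + 89.0400 + 6.5835 + 0.4077 = 395.0712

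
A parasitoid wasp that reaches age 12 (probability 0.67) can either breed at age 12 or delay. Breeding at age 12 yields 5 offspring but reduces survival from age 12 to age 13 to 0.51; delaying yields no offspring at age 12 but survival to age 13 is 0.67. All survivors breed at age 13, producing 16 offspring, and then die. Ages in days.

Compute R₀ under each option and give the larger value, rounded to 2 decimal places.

8.82

breed at age 12: R₀ = 0.67 × (5 + 0.51 × 16) = 0.67 × 13.1600 = 8.8172
delay to age 13: R₀ = 0.67 × (0.67 × 16) = 0.67 × 10.7200 = 7.1824
Higher: breed at age 12 (8.8172).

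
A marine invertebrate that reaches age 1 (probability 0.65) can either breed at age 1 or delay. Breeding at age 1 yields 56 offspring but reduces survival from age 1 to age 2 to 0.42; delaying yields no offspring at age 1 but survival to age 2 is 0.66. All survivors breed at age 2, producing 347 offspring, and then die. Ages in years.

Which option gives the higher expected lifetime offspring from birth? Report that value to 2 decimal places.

148.86

breed at age 1: R₀ = 0.65 × (56 + 0.42 × 347) = 0.65 × 201.7400 = 131.1310
delay to age 2: R₀ = 0.65 × (0.66 × 347) = 0.65 × 229.0200 = 148.8630
Higher: delay to age 2 (148.8630).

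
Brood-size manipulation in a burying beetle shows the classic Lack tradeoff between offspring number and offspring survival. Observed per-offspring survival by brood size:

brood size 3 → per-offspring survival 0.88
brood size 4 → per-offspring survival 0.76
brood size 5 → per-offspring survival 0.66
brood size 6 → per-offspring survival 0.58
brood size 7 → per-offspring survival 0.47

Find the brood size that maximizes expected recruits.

6

Expected recruits = c × s(c):
  c=3: 3 × 0.88 = 2.640
  c=4: 4 × 0.76 = 3.040
  c=5: 5 × 0.66 = 3.300
  c=6: 6 × 0.58 = 3.480
  c=7: 7 × 0.47 = 3.290
Maximum at c = 6 (3.480 recruits).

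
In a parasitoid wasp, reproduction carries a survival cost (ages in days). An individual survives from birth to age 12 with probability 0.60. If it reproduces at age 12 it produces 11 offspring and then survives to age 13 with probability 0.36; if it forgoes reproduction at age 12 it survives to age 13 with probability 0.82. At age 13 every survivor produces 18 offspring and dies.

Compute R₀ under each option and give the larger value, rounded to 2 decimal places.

10.49

breed at age 12: R₀ = 0.60 × (11 + 0.36 × 18) = 0.60 × 17.4800 = 10.4880
delay to age 13: R₀ = 0.60 × (0.82 × 18) = 0.60 × 14.7600 = 8.8560
Higher: breed at age 12 (10.4880).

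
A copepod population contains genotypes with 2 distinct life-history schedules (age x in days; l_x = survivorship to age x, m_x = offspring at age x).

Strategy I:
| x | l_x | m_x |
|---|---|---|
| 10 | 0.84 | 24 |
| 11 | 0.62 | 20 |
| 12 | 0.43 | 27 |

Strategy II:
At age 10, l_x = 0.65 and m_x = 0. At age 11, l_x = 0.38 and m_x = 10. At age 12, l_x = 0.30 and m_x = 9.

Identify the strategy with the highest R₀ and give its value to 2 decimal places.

Strategy I: R₀ = 0.84×24 + 0.62×20 + 0.43×27 = 44.1700
Strategy II: R₀ = 0.65×0 + 0.38×10 + 0.30×9 = 6.5000
Highest R₀: strategy I with 44.1700.

44.17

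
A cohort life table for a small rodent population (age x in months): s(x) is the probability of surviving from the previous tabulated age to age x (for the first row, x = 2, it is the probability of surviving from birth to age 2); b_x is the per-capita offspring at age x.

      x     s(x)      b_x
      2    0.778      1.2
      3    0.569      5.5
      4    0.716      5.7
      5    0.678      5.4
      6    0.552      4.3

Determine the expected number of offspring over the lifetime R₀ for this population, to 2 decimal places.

Survivorship from birth: l_x = s_2·s_3·…·s_x.
  l_2 = 0.77800
  l_3 = 0.44268
  l_4 = 0.31696
  l_5 = 0.21490
  l_6 = 0.11862
R₀ = Σ l_x b_x:
  age 2: 0.77800 × 1.2 = 0.9336
  age 3: 0.44268 × 5.5 = 2.4347
  age 4: 0.31696 × 5.7 = 1.8067
  age 5: 0.21490 × 5.4 = 1.1605
  age 6: 0.11862 × 4.3 = 0.5101
R₀ = 0.9336 + 2.4347 + 1.8067 + 1.1605 + 0.5101 = 6.8455

6.85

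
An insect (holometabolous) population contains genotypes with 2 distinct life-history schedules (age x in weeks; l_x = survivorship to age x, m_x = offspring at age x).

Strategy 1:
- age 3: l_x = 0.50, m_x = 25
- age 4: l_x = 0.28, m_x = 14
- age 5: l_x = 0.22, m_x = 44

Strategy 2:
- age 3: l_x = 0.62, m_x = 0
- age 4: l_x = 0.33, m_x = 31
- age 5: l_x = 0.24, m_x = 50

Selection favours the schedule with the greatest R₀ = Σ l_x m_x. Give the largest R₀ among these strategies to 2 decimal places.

Strategy 1: R₀ = 0.50×25 + 0.28×14 + 0.22×44 = 26.1000
Strategy 2: R₀ = 0.62×0 + 0.33×31 + 0.24×50 = 22.2300
Highest R₀: strategy 1 with 26.1000.

26.10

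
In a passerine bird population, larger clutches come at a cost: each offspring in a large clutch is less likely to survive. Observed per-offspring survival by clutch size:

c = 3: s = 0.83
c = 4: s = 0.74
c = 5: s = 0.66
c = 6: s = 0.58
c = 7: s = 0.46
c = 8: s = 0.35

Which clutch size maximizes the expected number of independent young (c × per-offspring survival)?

6

Expected independent young = c × s(c):
  c=3: 3 × 0.83 = 2.490
  c=4: 4 × 0.74 = 2.960
  c=5: 5 × 0.66 = 3.300
  c=6: 6 × 0.58 = 3.480
  c=7: 7 × 0.46 = 3.220
  c=8: 8 × 0.35 = 2.800
Maximum at c = 6 (3.480 independent young).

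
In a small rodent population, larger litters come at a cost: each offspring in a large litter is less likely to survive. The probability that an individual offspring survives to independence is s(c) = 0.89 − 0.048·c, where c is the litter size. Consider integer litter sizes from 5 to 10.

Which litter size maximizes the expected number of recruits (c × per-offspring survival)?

9

Expected recruits = c × s(c):
  c=5: 5 × 0.650 = 3.250
  c=6: 6 × 0.602 = 3.612
  c=7: 7 × 0.554 = 3.878
  c=8: 8 × 0.506 = 4.048
  c=9: 9 × 0.458 = 4.122
  c=10: 10 × 0.410 = 4.100
Maximum at c = 9 (4.122 recruits).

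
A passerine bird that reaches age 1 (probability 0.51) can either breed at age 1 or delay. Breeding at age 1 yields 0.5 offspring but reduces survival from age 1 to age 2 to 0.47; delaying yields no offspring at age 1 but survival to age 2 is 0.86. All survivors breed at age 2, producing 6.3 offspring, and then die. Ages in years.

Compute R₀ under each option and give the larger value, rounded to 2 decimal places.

breed at age 1: R₀ = 0.51 × (0.5 + 0.47 × 6.3) = 0.51 × 3.4610 = 1.7651
delay to age 2: R₀ = 0.51 × (0.86 × 6.3) = 0.51 × 5.4180 = 2.7632
Higher: delay to age 2 (2.7632).

2.76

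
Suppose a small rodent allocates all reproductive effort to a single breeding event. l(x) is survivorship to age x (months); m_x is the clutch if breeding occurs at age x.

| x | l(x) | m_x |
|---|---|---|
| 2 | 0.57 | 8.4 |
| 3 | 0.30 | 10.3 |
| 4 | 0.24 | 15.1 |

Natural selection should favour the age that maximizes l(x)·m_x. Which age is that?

Expected offspring if breeding at age x = l(x) × m_x:
  age 2: 0.57 × 8.4 = 4.788
  age 3: 0.30 × 10.3 = 3.090
  age 4: 0.24 × 15.1 = 3.624
Maximum at age 2 (4.788).

2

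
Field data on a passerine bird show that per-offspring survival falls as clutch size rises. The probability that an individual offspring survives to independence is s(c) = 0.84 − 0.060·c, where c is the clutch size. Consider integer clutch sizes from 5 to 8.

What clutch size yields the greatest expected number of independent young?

7

Expected independent young = c × s(c):
  c=5: 5 × 0.540 = 2.700
  c=6: 6 × 0.480 = 2.880
  c=7: 7 × 0.420 = 2.940
  c=8: 8 × 0.360 = 2.880
Maximum at c = 7 (2.940 independent young).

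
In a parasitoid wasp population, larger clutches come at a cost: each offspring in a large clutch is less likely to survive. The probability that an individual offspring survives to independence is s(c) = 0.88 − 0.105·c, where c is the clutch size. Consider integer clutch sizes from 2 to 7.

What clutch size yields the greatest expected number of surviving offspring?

Expected surviving offspring = c × s(c):
  c=2: 2 × 0.670 = 1.340
  c=3: 3 × 0.565 = 1.695
  c=4: 4 × 0.460 = 1.840
  c=5: 5 × 0.355 = 1.775
  c=6: 6 × 0.250 = 1.500
  c=7: 7 × 0.145 = 1.015
Maximum at c = 4 (1.840 surviving offspring).

4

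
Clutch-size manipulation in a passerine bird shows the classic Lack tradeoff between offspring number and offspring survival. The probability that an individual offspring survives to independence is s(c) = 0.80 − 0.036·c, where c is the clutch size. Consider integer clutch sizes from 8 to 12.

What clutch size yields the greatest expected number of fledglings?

11

Expected fledglings = c × s(c):
  c=8: 8 × 0.512 = 4.096
  c=9: 9 × 0.476 = 4.284
  c=10: 10 × 0.440 = 4.400
  c=11: 11 × 0.404 = 4.444
  c=12: 12 × 0.368 = 4.416
Maximum at c = 11 (4.444 fledglings).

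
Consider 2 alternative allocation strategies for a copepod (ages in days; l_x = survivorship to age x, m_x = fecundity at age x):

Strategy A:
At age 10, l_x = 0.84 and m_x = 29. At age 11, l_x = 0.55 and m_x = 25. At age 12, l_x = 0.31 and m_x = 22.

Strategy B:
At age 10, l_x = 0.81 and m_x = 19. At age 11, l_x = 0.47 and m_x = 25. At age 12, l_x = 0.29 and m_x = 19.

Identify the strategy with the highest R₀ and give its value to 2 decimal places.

44.93

Strategy A: R₀ = 0.84×29 + 0.55×25 + 0.31×22 = 44.9300
Strategy B: R₀ = 0.81×19 + 0.47×25 + 0.29×19 = 32.6500
Highest R₀: strategy A with 44.9300.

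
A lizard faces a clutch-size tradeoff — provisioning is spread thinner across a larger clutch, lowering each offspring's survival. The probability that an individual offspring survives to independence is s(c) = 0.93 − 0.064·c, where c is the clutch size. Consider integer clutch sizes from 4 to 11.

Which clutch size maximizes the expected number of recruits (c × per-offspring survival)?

7

Expected recruits = c × s(c):
  c=4: 4 × 0.674 = 2.696
  c=5: 5 × 0.610 = 3.050
  c=6: 6 × 0.546 = 3.276
  c=7: 7 × 0.482 = 3.374
  c=8: 8 × 0.418 = 3.344
  c=9: 9 × 0.354 = 3.186
  c=10: 10 × 0.290 = 2.900
  c=11: 11 × 0.226 = 2.486
Maximum at c = 7 (3.374 recruits).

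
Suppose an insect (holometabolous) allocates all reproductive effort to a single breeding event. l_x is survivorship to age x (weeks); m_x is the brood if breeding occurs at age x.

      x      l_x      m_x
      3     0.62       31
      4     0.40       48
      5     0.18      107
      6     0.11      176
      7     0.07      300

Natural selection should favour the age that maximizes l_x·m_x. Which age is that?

Expected offspring if breeding at age x = l_x × m_x:
  age 3: 0.62 × 31 = 19.220
  age 4: 0.40 × 48 = 19.200
  age 5: 0.18 × 107 = 19.260
  age 6: 0.11 × 176 = 19.360
  age 7: 0.07 × 300 = 21.000
Maximum at age 7 (21.000).

7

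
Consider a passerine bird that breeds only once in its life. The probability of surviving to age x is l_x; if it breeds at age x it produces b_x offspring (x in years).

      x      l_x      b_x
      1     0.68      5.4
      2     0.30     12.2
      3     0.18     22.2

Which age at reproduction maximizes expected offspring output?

3

Expected offspring if breeding at age x = l_x × b_x:
  age 1: 0.68 × 5.4 = 3.672
  age 2: 0.30 × 12.2 = 3.660
  age 3: 0.18 × 22.2 = 3.996
Maximum at age 3 (3.996).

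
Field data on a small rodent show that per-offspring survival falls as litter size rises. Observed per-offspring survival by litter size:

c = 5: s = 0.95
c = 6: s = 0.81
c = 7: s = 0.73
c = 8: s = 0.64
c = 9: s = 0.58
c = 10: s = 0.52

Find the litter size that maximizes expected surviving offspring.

9

Expected surviving offspring = c × s(c):
  c=5: 5 × 0.95 = 4.750
  c=6: 6 × 0.81 = 4.860
  c=7: 7 × 0.73 = 5.110
  c=8: 8 × 0.64 = 5.120
  c=9: 9 × 0.58 = 5.220
  c=10: 10 × 0.52 = 5.200
Maximum at c = 9 (5.220 surviving offspring).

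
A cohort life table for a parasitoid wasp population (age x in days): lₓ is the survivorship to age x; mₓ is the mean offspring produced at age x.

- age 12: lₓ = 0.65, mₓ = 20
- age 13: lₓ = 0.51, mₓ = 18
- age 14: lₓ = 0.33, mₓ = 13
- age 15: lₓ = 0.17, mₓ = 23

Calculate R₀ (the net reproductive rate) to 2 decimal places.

R₀ = Σ lₓ mₓ:
  age 12: 0.65 × 20 = 13.0000
  age 13: 0.51 × 18 = 9.1800
  age 14: 0.33 × 13 = 4.2900
  age 15: 0.17 × 23 = 3.9100
R₀ = 13.0000 + 9.1800 + 4.2900 + 3.9100 = 30.3800

30.38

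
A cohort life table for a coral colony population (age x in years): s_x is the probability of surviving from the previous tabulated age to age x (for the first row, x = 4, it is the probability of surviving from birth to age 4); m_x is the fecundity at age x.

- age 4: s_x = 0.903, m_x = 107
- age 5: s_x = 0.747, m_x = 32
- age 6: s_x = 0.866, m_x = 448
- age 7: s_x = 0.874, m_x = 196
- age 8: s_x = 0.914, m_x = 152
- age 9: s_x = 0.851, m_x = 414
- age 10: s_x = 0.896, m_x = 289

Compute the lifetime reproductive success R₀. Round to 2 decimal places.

Survivorship from birth: l_x = s_4·s_5·…·s_x.
  l_4 = 0.90300
  l_5 = 0.67454
  l_6 = 0.58415
  l_7 = 0.51055
  l_8 = 0.46664
  l_9 = 0.39711
  l_10 = 0.35581
R₀ = Σ l_x m_x:
  age 4: 0.90300 × 107 = 96.6210
  age 5: 0.67454 × 32 = 21.5853
  age 6: 0.58415 × 448 = 261.6992
  age 7: 0.51055 × 196 = 100.0678
  age 8: 0.46664 × 152 = 70.9293
  age 9: 0.39711 × 414 = 164.4035
  age 10: 0.35581 × 289 = 102.8291
R₀ = 96.6210 + 21.5853 + 261.6992 + 100.0678 + 70.9293 + 164.4035 + 102.8291 = 818.1352

818.14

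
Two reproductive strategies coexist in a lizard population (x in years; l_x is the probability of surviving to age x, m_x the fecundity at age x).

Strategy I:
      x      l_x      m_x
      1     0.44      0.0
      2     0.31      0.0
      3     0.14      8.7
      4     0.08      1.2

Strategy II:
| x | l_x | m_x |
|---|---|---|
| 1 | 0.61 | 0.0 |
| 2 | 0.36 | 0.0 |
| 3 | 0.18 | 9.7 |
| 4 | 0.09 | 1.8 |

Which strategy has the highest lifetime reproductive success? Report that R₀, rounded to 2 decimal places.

1.91

Strategy I: R₀ = 0.44×0.0 + 0.31×0.0 + 0.14×8.7 + 0.08×1.2 = 1.3140
Strategy II: R₀ = 0.61×0.0 + 0.36×0.0 + 0.18×9.7 + 0.09×1.8 = 1.9080
Highest R₀: strategy II with 1.9080.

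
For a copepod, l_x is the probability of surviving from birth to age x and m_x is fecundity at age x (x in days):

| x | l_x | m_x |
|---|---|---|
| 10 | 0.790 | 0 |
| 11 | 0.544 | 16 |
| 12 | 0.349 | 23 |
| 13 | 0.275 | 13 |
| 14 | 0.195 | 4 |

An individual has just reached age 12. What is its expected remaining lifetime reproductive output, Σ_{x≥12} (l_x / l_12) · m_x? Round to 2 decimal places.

l_12 = 0.349. Conditional survival from age 12 to x is l_x / l_12.
  x=12: (0.349/0.349) × 23 = 23.0000
  x=13: (0.275/0.349) × 13 = 10.2436
  x=14: (0.195/0.349) × 4 = 2.2350
Sum = 23.0000 + 10.2436 + 2.2350 = 35.4785

35.48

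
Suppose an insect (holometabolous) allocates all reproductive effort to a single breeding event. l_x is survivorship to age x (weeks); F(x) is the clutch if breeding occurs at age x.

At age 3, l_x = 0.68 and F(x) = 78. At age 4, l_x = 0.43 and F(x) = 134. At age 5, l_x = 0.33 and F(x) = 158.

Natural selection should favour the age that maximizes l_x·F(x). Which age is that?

4

Expected offspring if breeding at age x = l_x × F(x):
  age 3: 0.68 × 78 = 53.040
  age 4: 0.43 × 134 = 57.620
  age 5: 0.33 × 158 = 52.140
Maximum at age 4 (57.620).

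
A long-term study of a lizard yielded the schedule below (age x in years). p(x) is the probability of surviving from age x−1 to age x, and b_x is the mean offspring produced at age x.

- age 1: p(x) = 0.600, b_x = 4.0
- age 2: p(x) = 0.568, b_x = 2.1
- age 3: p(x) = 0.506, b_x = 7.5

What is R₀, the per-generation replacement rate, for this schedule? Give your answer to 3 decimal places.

4.409

Survivorship from birth: l_x = p_1·p_2·…·p_x.
  l_1 = 0.60000
  l_2 = 0.34080
  l_3 = 0.17244
R₀ = Σ l_x b_x:
  age 1: 0.60000 × 4.0 = 2.4000
  age 2: 0.34080 × 2.1 = 0.7157
  age 3: 0.17244 × 7.5 = 1.2933
R₀ = 2.4000 + 0.7157 + 1.2933 = 4.4090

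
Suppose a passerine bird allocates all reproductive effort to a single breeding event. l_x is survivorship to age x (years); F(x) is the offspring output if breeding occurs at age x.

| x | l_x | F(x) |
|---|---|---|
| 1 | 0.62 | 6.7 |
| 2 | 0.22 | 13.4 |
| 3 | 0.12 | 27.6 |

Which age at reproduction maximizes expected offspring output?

Expected offspring if breeding at age x = l_x × F(x):
  age 1: 0.62 × 6.7 = 4.154
  age 2: 0.22 × 13.4 = 2.948
  age 3: 0.12 × 27.6 = 3.312
Maximum at age 1 (4.154).

1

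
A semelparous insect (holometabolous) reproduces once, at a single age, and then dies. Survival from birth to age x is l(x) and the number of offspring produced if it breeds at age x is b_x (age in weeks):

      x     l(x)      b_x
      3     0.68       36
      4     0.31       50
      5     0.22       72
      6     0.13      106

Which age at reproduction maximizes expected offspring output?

3

Expected offspring if breeding at age x = l(x) × b_x:
  age 3: 0.68 × 36 = 24.480
  age 4: 0.31 × 50 = 15.500
  age 5: 0.22 × 72 = 15.840
  age 6: 0.13 × 106 = 13.780
Maximum at age 3 (24.480).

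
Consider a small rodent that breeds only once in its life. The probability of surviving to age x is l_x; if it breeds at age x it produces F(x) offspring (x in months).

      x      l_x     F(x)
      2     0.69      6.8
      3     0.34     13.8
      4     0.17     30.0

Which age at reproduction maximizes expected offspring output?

4

Expected offspring if breeding at age x = l_x × F(x):
  age 2: 0.69 × 6.8 = 4.692
  age 3: 0.34 × 13.8 = 4.692
  age 4: 0.17 × 30.0 = 5.100
Maximum at age 4 (5.100).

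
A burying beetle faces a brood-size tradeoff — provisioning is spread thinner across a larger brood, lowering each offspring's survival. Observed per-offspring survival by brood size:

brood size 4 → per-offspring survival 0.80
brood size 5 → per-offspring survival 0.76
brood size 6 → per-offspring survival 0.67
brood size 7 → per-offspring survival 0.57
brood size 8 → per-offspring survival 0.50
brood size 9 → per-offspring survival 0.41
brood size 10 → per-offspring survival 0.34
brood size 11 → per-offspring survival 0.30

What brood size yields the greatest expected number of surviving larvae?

6

Expected surviving larvae = c × s(c):
  c=4: 4 × 0.80 = 3.200
  c=5: 5 × 0.76 = 3.800
  c=6: 6 × 0.67 = 4.020
  c=7: 7 × 0.57 = 3.990
  c=8: 8 × 0.50 = 4.000
  c=9: 9 × 0.41 = 3.690
  c=10: 10 × 0.34 = 3.400
  c=11: 11 × 0.30 = 3.300
Maximum at c = 6 (4.020 surviving larvae).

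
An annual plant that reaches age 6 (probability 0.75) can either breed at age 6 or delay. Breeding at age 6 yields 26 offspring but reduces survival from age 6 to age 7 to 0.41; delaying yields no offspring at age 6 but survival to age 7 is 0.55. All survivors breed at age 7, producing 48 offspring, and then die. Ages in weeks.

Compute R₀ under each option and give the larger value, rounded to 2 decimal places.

34.26

breed at age 6: R₀ = 0.75 × (26 + 0.41 × 48) = 0.75 × 45.6800 = 34.2600
delay to age 7: R₀ = 0.75 × (0.55 × 48) = 0.75 × 26.4000 = 19.8000
Higher: breed at age 6 (34.2600).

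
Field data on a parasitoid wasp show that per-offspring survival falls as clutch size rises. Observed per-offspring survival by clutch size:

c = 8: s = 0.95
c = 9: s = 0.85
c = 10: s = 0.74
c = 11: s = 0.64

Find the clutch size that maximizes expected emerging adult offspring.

Expected emerging adult offspring = c × s(c):
  c=8: 8 × 0.95 = 7.600
  c=9: 9 × 0.85 = 7.650
  c=10: 10 × 0.74 = 7.400
  c=11: 11 × 0.64 = 7.040
Maximum at c = 9 (7.650 emerging adult offspring).

9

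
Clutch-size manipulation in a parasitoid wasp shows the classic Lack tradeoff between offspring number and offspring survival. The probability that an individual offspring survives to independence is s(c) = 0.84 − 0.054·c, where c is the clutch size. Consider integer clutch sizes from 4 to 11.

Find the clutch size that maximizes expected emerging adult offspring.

Expected emerging adult offspring = c × s(c):
  c=4: 4 × 0.624 = 2.496
  c=5: 5 × 0.570 = 2.850
  c=6: 6 × 0.516 = 3.096
  c=7: 7 × 0.462 = 3.234
  c=8: 8 × 0.408 = 3.264
  c=9: 9 × 0.354 = 3.186
  c=10: 10 × 0.300 = 3.000
  c=11: 11 × 0.246 = 2.706
Maximum at c = 8 (3.264 emerging adult offspring).

8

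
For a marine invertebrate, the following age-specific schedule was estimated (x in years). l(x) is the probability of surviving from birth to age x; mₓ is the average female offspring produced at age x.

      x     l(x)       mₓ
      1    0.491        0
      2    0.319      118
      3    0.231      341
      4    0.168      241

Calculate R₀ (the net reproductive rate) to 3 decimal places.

R₀ = Σ l(x) mₓ:
  age 1: 0.491 × 0 = 0.0000
  age 2: 0.319 × 118 = 37.6420
  age 3: 0.231 × 341 = 78.7710
  age 4: 0.168 × 241 = 40.4880
R₀ = 0.0000 + 37.6420 + 78.7710 + 40.4880 = 156.9010

156.901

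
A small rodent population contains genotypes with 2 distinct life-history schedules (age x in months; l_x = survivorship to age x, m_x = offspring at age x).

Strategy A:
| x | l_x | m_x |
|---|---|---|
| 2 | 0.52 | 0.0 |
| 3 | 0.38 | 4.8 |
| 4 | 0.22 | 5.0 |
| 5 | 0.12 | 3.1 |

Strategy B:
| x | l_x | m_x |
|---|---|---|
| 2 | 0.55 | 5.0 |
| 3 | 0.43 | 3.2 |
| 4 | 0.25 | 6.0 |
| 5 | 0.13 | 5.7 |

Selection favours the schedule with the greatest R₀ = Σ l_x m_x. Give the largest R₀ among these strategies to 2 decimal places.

6.37

Strategy A: R₀ = 0.52×0.0 + 0.38×4.8 + 0.22×5.0 + 0.12×3.1 = 3.2960
Strategy B: R₀ = 0.55×5.0 + 0.43×3.2 + 0.25×6.0 + 0.13×5.7 = 6.3670
Highest R₀: strategy B with 6.3670.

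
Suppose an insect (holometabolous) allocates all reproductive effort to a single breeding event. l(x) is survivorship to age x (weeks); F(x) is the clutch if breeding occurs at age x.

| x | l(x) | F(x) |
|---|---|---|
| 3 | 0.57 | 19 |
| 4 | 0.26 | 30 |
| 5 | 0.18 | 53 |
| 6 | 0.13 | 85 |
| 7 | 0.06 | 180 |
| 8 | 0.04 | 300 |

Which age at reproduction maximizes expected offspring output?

8

Expected offspring if breeding at age x = l(x) × F(x):
  age 3: 0.57 × 19 = 10.830
  age 4: 0.26 × 30 = 7.800
  age 5: 0.18 × 53 = 9.540
  age 6: 0.13 × 85 = 11.050
  age 7: 0.06 × 180 = 10.800
  age 8: 0.04 × 300 = 12.000
Maximum at age 8 (12.000).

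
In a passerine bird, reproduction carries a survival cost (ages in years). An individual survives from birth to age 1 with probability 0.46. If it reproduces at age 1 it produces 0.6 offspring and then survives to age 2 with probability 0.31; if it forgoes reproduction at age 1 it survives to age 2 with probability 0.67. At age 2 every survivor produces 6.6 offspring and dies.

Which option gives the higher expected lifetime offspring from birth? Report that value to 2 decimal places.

breed at age 1: R₀ = 0.46 × (0.6 + 0.31 × 6.6) = 0.46 × 2.6460 = 1.2172
delay to age 2: R₀ = 0.46 × (0.67 × 6.6) = 0.46 × 4.4220 = 2.0341
Higher: delay to age 2 (2.0341).

2.03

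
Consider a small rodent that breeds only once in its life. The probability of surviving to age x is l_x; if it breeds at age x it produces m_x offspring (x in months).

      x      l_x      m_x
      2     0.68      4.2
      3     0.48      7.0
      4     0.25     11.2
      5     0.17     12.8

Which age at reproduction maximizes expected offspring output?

Expected offspring if breeding at age x = l_x × m_x:
  age 2: 0.68 × 4.2 = 2.856
  age 3: 0.48 × 7.0 = 3.360
  age 4: 0.25 × 11.2 = 2.800
  age 5: 0.17 × 12.8 = 2.176
Maximum at age 3 (3.360).

3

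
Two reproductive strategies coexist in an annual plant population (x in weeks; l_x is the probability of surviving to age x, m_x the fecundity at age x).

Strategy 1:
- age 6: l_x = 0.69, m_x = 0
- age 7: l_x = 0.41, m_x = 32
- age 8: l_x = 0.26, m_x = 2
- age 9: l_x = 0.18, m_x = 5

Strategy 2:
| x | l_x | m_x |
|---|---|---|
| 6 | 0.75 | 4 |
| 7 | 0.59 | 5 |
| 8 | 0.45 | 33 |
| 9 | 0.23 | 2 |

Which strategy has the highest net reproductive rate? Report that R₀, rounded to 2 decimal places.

21.26

Strategy 1: R₀ = 0.69×0 + 0.41×32 + 0.26×2 + 0.18×5 = 14.5400
Strategy 2: R₀ = 0.75×4 + 0.59×5 + 0.45×33 + 0.23×2 = 21.2600
Highest R₀: strategy 2 with 21.2600.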